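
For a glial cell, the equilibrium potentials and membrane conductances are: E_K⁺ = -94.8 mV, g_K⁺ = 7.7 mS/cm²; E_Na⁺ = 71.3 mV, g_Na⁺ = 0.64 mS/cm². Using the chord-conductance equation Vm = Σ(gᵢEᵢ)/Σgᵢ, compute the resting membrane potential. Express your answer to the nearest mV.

-82 mV

Σ gᵢEᵢ = 7.7·(-94.8) + 0.64·(71.3) = -684.33
Σ gᵢ = 7.7 + 0.64 = 8.34
Vm = -684.33 / 8.34 = -82.05 mV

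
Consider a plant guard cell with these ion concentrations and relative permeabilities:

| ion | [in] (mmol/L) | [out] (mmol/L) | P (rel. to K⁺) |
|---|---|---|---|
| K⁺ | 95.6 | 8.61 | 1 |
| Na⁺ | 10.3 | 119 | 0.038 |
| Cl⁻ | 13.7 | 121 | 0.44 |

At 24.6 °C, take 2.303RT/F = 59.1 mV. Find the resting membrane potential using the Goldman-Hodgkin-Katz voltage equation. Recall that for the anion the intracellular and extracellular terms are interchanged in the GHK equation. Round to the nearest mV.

-53 mV

Vm = 59.1 · log₁₀[(Σ P·[cation]ₒ + Σ P·[anion]ᵢ) / (Σ P·[cation]ᵢ + Σ P·[anion]ₒ)]
Numerator = 1×8.61 + 0.038×119 + 0.44×13.7 = 19.16
Denominator = 1×95.6 + 0.038×10.3 + 0.44×121 = 149.2
Vm = 59.1 · log₁₀(0.12839) = 59.1 × (-0.8915) = -52.69 mV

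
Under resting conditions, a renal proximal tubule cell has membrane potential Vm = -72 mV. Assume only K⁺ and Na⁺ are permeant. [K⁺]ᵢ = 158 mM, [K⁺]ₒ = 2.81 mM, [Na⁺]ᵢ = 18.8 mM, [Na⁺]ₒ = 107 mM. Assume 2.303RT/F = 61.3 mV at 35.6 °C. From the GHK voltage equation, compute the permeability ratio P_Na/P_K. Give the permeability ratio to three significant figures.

Let α = P_Na/P_K. GHK: Vm = 61.3·log₁₀[(Kₒ + α·Naₒ)/(Kᵢ + α·Naᵢ)].
10^(Vm/61.3) = 10^(-72.0/61.3) = 0.066903
So 0.066903·(Kᵢ + α·Naᵢ) = Kₒ + α·Naₒ → α = (0.066903·158.0 − 2.81) / (107.0 − 0.066903·18.8)
α = (10.57 − 2.81) / (107.0 − 1.258) = 7.761/105.7 = 0.07339

0.0734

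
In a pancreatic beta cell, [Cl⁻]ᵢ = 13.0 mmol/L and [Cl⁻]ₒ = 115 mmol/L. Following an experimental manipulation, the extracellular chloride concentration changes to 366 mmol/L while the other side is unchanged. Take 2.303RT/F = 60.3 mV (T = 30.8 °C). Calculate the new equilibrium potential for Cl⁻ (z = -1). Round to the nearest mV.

After the shift: [Cl⁻]_out = 366, [Cl⁻]_in = 13.0 mmol/L.
E_new = (60.3/-1)·log₁₀(366/13.0) = -60.30 · (1.4495) = -87.41 mV

-87 mV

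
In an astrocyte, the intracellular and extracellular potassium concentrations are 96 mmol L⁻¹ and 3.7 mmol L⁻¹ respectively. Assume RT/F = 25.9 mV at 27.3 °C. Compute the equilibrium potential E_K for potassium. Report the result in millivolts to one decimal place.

E = (25.9/z) · ln([K⁺]_out/[K⁺]_in) with z = +1.
= (25.9/1) · ln(3.7/96) = 25.90 · ln(0.03854)
= 25.90 · (-3.2560) = -84.33 mV

-84.3 mV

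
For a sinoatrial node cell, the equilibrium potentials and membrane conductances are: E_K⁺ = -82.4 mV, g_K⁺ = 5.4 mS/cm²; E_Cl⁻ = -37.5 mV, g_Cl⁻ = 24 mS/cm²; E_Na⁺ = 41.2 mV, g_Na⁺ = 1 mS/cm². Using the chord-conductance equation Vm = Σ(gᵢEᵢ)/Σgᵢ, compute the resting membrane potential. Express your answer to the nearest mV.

Σ gᵢEᵢ = 5.4·(-82.4) + 24·(-37.5) + 1·(41.2) = -1303.76
Σ gᵢ = 5.4 + 24 + 1 = 30.4
Vm = -1303.76 / 30.4 = -42.89 mV

-43 mV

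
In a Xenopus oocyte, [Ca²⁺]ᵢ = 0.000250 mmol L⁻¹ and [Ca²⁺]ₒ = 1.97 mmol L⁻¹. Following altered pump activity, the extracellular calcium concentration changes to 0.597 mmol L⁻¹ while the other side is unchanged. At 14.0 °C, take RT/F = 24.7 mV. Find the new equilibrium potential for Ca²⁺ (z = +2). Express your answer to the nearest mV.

96 mV

After the shift: [Ca²⁺]_out = 0.597, [Ca²⁺]_in = 0.000250 mmol L⁻¹.
E_new = (24.7/2)·ln(0.597/0.000250) = 12.35 · (7.7782) = 96.06 mV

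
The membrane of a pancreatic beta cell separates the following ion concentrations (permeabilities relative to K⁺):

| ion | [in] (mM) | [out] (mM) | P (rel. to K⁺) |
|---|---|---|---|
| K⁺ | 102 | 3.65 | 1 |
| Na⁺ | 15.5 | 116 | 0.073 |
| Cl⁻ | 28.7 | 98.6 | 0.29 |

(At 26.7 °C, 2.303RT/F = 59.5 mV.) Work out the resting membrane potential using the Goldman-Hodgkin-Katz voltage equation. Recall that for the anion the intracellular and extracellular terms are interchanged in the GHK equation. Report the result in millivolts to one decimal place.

-48.1 mV

Vm = 59.5 · log₁₀[(Σ P·[cation]ₒ + Σ P·[anion]ᵢ) / (Σ P·[cation]ᵢ + Σ P·[anion]ₒ)]
Numerator = 1×3.65 + 0.073×116 + 0.29×28.7 = 20.44
Denominator = 1×102 + 0.073×15.5 + 0.29×98.6 = 131.7
Vm = 59.5 · log₁₀(0.15518) = 59.5 × (-0.8092) = -48.15 mV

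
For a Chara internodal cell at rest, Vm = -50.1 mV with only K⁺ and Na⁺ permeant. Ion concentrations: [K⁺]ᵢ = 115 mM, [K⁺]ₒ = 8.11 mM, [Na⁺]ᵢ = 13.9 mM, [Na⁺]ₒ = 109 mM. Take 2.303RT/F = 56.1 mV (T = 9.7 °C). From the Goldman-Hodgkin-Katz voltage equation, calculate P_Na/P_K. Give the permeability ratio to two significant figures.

Let α = P_Na/P_K. GHK: Vm = 56.1·log₁₀[(Kₒ + α·Naₒ)/(Kᵢ + α·Naᵢ)].
10^(Vm/56.1) = 10^(-50.1/56.1) = 0.12792
So 0.12792·(Kᵢ + α·Naᵢ) = Kₒ + α·Naₒ → α = (0.12792·115.0 − 8.11) / (109.0 − 0.12792·13.9)
α = (14.71 − 8.11) / (109.0 − 1.778) = 6.601/107.2 = 0.06157

0.062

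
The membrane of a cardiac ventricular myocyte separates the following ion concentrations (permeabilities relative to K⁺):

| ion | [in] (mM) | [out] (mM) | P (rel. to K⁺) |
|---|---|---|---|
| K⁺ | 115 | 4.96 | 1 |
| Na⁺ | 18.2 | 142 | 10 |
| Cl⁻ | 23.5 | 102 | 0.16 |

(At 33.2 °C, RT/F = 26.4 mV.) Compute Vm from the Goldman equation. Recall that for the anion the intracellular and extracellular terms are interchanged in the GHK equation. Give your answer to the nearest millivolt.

40 mV

Vm = 26.4 · ln[(Σ P·[cation]ₒ + Σ P·[anion]ᵢ) / (Σ P·[cation]ᵢ + Σ P·[anion]ₒ)]
Numerator = 1×4.96 + 10×142 + 0.16×23.5 = 1429
Denominator = 1×115 + 10×18.2 + 0.16×102 = 313.3
Vm = 26.4 · ln(4.5599) = 26.4 × (1.5173) = 40.06 mV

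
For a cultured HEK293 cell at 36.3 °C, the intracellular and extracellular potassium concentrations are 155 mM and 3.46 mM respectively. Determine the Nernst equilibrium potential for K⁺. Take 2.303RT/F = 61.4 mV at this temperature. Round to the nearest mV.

E = (61.4/z) · log₁₀([K⁺]_out/[K⁺]_in) with z = +1.
= (61.4/1) · log₁₀(3.46/155) = 61.40 · log₁₀(0.02232)
= 61.40 · (-1.6513) = -101.39 mV

-101 mV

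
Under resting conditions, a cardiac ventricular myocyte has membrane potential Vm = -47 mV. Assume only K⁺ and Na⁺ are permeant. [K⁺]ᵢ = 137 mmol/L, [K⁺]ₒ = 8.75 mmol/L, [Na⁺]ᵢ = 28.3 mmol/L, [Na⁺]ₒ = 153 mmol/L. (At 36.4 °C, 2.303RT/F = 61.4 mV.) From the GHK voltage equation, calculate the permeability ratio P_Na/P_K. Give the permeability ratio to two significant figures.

0.10

Let α = P_Na/P_K. GHK: Vm = 61.4·log₁₀[(Kₒ + α·Naₒ)/(Kᵢ + α·Naᵢ)].
10^(Vm/61.4) = 10^(-47.0/61.4) = 0.1716
So 0.1716·(Kᵢ + α·Naᵢ) = Kₒ + α·Naₒ → α = (0.1716·137.0 − 8.75) / (153.0 − 0.1716·28.3)
α = (23.51 − 8.75) / (153.0 − 4.856) = 14.76/148.1 = 0.09963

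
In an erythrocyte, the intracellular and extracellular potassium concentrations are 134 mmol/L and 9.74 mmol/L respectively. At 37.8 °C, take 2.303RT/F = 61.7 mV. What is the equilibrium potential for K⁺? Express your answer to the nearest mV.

E = (61.7/z) · log₁₀([K⁺]_out/[K⁺]_in) with z = +1.
= (61.7/1) · log₁₀(9.74/134) = 61.70 · log₁₀(0.07269)
= 61.70 · (-1.1385) = -70.25 mV

-70 mV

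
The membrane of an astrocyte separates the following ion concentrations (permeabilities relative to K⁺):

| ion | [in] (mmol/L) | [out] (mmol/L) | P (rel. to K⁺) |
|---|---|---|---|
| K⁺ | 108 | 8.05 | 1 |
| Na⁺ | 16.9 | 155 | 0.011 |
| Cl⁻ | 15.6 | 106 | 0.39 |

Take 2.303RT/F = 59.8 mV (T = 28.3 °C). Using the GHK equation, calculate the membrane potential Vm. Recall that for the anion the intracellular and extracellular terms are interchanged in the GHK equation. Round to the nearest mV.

-58 mV

Vm = 59.8 · log₁₀[(Σ P·[cation]ₒ + Σ P·[anion]ᵢ) / (Σ P·[cation]ᵢ + Σ P·[anion]ₒ)]
Numerator = 1×8.05 + 0.011×155 + 0.39×15.6 = 15.84
Denominator = 1×108 + 0.011×16.9 + 0.39×106 = 149.5
Vm = 59.8 · log₁₀(0.10593) = 59.8 × (-0.9750) = -58.30 mV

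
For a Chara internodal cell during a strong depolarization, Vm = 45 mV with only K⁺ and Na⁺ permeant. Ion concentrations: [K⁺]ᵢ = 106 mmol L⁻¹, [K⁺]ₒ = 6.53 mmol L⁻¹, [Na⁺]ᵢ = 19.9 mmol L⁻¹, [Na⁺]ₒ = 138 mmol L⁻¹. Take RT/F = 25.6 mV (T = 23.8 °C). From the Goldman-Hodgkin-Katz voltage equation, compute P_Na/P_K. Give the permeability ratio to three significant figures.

26.9

Let α = P_Na/P_K. GHK: Vm = 25.6·ln[(Kₒ + α·Naₒ)/(Kᵢ + α·Naᵢ)].
e^(Vm/25.6) = e^(45.0/25.6) = 5.7997
So 5.7997·(Kᵢ + α·Naᵢ) = Kₒ + α·Naₒ → α = (5.7997·106.0 − 6.53) / (138.0 − 5.7997·19.9)
α = (614.8 − 6.53) / (138.0 − 115.4) = 608.2/22.59 = 26.93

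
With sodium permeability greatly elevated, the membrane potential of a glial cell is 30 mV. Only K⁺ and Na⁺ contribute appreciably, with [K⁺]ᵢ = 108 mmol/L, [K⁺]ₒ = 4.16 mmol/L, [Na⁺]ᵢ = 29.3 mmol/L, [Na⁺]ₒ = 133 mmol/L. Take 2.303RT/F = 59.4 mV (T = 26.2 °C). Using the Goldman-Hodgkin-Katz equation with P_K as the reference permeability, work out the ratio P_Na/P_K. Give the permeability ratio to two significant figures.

Let α = P_Na/P_K. GHK: Vm = 59.4·log₁₀[(Kₒ + α·Naₒ)/(Kᵢ + α·Naᵢ)].
10^(Vm/59.4) = 10^(30.0/59.4) = 3.1993
So 3.1993·(Kᵢ + α·Naᵢ) = Kₒ + α·Naₒ → α = (3.1993·108.0 − 4.16) / (133.0 − 3.1993·29.3)
α = (345.5 − 4.16) / (133.0 − 93.74) = 341.4/39.26 = 8.695

8.7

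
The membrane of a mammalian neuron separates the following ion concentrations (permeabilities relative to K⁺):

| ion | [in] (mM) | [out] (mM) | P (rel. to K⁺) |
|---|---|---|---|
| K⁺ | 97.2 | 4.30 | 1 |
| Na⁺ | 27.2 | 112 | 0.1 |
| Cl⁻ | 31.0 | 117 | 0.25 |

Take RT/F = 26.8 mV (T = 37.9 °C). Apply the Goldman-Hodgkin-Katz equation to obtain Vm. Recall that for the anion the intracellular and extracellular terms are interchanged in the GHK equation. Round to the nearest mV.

Vm = 26.8 · ln[(Σ P·[cation]ₒ + Σ P·[anion]ᵢ) / (Σ P·[cation]ᵢ + Σ P·[anion]ₒ)]
Numerator = 1×4.30 + 0.1×112 + 0.25×31.0 = 23.25
Denominator = 1×97.2 + 0.1×27.2 + 0.25×117 = 129.2
Vm = 26.8 · ln(0.18) = 26.8 × (-1.7148) = -45.96 mV

-46 mV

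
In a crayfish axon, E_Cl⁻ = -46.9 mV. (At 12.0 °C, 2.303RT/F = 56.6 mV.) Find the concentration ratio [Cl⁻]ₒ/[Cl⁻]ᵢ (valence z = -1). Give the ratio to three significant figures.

6.74

log₁₀([out]/[in]) = E·z/(56.6) = -46.9 × -1 / 56.6 = 0.8286
[out]/[in] = 10^(0.8286) = 6.739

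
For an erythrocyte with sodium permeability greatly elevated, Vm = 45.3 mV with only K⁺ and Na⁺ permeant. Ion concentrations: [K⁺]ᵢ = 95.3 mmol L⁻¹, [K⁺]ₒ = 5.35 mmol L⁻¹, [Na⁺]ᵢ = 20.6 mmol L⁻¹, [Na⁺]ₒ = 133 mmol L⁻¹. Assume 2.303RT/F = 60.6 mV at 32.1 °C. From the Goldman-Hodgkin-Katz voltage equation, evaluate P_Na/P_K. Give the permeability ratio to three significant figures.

Let α = P_Na/P_K. GHK: Vm = 60.6·log₁₀[(Kₒ + α·Naₒ)/(Kᵢ + α·Naᵢ)].
10^(Vm/60.6) = 10^(45.3/60.6) = 5.5915
So 5.5915·(Kᵢ + α·Naᵢ) = Kₒ + α·Naₒ → α = (5.5915·95.3 − 5.35) / (133.0 − 5.5915·20.6)
α = (532.9 − 5.35) / (133.0 − 115.2) = 527.5/17.82 = 29.61

29.6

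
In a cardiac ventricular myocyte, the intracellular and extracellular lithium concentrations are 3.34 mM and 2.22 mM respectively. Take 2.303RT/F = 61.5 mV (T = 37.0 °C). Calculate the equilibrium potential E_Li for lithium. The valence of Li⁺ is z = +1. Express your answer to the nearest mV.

E = (61.5/z) · log₁₀([Li⁺]_out/[Li⁺]_in) with z = +1.
= (61.5/1) · log₁₀(2.22/3.34) = 61.50 · log₁₀(0.6647)
= 61.50 · (-0.1774) = -10.91 mV

-11 mV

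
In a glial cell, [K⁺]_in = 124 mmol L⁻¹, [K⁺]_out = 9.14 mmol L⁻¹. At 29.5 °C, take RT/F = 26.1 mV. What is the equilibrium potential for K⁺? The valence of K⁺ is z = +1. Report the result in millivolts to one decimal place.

E = (26.1/z) · ln([K⁺]_out/[K⁺]_in) with z = +1.
= (26.1/1) · ln(9.14/124) = 26.10 · ln(0.07371)
= 26.10 · (-2.6076) = -68.06 mV

-68.1 mV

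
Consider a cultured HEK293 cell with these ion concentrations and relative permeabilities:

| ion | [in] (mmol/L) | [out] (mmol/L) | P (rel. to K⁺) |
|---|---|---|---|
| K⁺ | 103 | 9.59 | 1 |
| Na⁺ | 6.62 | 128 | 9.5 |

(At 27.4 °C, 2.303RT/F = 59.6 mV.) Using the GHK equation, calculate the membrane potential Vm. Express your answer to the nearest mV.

52 mV

Vm = 59.6 · log₁₀[(Σ P·[cation]ₒ + Σ P·[anion]ᵢ) / (Σ P·[cation]ᵢ + Σ P·[anion]ₒ)]
Numerator = 1×9.59 + 9.5×128 = 1226
Denominator = 1×103 + 9.5×6.62 = 165.9
Vm = 59.6 · log₁₀(7.388) = 59.6 × (0.8685) = 51.76 mV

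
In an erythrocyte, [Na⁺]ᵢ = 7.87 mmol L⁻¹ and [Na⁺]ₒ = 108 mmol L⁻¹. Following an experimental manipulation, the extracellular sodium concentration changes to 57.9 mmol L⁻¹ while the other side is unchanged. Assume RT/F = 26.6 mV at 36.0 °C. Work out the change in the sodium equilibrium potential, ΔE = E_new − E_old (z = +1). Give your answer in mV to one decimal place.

E_old = (26.6/1)·ln(108/7.87) = 69.67 mV
E_new = (26.6/1)·ln(57.9/7.87) = 53.08 mV
ΔE = 53.08 − (69.67) = -16.58 mV

-16.6 mV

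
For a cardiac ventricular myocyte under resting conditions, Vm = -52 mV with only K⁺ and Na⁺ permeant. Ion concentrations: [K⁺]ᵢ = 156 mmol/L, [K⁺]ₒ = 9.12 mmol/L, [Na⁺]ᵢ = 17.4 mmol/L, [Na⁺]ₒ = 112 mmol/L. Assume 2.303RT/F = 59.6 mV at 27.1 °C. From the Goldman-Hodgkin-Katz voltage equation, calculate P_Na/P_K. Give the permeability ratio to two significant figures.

0.11

Let α = P_Na/P_K. GHK: Vm = 59.6·log₁₀[(Kₒ + α·Naₒ)/(Kᵢ + α·Naᵢ)].
10^(Vm/59.6) = 10^(-52.0/59.6) = 0.13413
So 0.13413·(Kᵢ + α·Naᵢ) = Kₒ + α·Naₒ → α = (0.13413·156.0 − 9.12) / (112.0 − 0.13413·17.4)
α = (20.92 − 9.12) / (112.0 − 2.334) = 11.8/109.7 = 0.1076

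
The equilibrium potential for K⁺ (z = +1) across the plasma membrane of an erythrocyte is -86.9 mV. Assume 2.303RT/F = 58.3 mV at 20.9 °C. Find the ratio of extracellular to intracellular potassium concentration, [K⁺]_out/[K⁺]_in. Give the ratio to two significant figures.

0.032

log₁₀([out]/[in]) = E·z/(58.3) = -86.9 × 1 / 58.3 = -1.4906
[out]/[in] = 10^(-1.4906) = 0.03232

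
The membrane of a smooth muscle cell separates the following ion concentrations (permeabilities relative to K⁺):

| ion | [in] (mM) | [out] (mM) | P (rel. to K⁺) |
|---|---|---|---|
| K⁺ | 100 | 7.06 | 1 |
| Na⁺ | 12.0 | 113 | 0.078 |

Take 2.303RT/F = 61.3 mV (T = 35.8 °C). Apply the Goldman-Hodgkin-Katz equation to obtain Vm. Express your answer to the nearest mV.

Vm = 61.3 · log₁₀[(Σ P·[cation]ₒ + Σ P·[anion]ᵢ) / (Σ P·[cation]ᵢ + Σ P·[anion]ₒ)]
Numerator = 1×7.06 + 0.078×113 = 15.87
Denominator = 1×100 + 0.078×12.0 = 100.9
Vm = 61.3 · log₁₀(0.15727) = 61.3 × (-0.8034) = -49.25 mV

-49 mV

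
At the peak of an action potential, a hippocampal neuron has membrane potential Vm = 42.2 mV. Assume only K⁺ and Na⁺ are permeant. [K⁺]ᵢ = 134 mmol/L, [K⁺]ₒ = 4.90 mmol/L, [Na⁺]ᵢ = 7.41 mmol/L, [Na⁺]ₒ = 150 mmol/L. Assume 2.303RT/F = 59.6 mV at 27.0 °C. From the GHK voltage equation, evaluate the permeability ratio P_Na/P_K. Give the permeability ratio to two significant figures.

6.1

Let α = P_Na/P_K. GHK: Vm = 59.6·log₁₀[(Kₒ + α·Naₒ)/(Kᵢ + α·Naᵢ)].
10^(Vm/59.6) = 10^(42.2/59.6) = 5.1057
So 5.1057·(Kᵢ + α·Naᵢ) = Kₒ + α·Naₒ → α = (5.1057·134.0 − 4.9) / (150.0 − 5.1057·7.41)
α = (684.2 − 4.9) / (150.0 − 37.83) = 679.3/112.2 = 6.056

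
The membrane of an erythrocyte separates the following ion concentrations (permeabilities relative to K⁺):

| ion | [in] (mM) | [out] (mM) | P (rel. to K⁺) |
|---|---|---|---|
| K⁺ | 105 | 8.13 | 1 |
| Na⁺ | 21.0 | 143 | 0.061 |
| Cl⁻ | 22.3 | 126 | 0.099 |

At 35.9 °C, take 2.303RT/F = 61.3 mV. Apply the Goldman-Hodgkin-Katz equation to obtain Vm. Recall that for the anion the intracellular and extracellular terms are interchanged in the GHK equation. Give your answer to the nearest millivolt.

-49 mV

Vm = 61.3 · log₁₀[(Σ P·[cation]ₒ + Σ P·[anion]ᵢ) / (Σ P·[cation]ᵢ + Σ P·[anion]ₒ)]
Numerator = 1×8.13 + 0.061×143 + 0.099×22.3 = 19.06
Denominator = 1×105 + 0.061×21.0 + 0.099×126 = 118.8
Vm = 61.3 · log₁₀(0.1605) = 61.3 × (-0.7945) = -48.70 mV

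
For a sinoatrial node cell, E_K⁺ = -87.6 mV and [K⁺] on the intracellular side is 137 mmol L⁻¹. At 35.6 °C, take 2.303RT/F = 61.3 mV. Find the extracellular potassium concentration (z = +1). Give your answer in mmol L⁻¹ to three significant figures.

Nernst: E = (61.3/1) · log₁₀([out]/[in]), so log₁₀([out]/[in]) = -87.6 × 1 / 61.3 = -1.4290.
[out]/[in] = 10^(-1.4290) = 0.03724.
[out] = 0.03724 × 137 = 5.101 mmol L⁻¹.

5.10 mmol L⁻¹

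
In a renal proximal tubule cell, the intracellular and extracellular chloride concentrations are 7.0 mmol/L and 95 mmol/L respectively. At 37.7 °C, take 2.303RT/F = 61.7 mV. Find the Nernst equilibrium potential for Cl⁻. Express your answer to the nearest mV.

E = (61.7/z) · log₁₀([Cl⁻]_out/[Cl⁻]_in) with z = -1.
For an anion, dividing by z = -1 reverses the sign.
= (61.7/-1) · log₁₀(95/7.0) = -61.70 · log₁₀(13.57)
= -61.70 · (1.1326) = -69.88 mV

-70 mV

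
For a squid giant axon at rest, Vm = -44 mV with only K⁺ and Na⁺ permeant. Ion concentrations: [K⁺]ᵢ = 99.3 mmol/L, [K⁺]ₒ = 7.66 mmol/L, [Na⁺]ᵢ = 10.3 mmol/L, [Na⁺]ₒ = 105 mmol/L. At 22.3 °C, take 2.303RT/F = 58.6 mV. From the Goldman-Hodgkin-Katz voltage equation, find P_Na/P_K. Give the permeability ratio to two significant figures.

Let α = P_Na/P_K. GHK: Vm = 58.6·log₁₀[(Kₒ + α·Naₒ)/(Kᵢ + α·Naᵢ)].
10^(Vm/58.6) = 10^(-44.0/58.6) = 0.17748
So 0.17748·(Kᵢ + α·Naᵢ) = Kₒ + α·Naₒ → α = (0.17748·99.3 − 7.66) / (105.0 − 0.17748·10.3)
α = (17.62 − 7.66) / (105.0 − 1.828) = 9.964/103.2 = 0.09657

0.097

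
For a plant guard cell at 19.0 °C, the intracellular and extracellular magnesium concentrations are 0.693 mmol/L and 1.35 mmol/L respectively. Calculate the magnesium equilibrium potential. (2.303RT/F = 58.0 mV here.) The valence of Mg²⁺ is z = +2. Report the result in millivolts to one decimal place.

E = (58.0/z) · log₁₀([Mg²⁺]_out/[Mg²⁺]_in) with z = +2.
= (58.0/2) · log₁₀(1.35/0.693) = 29.00 · log₁₀(1.948)
= 29.00 · (0.2896) = 8.40 mV

8.4 mV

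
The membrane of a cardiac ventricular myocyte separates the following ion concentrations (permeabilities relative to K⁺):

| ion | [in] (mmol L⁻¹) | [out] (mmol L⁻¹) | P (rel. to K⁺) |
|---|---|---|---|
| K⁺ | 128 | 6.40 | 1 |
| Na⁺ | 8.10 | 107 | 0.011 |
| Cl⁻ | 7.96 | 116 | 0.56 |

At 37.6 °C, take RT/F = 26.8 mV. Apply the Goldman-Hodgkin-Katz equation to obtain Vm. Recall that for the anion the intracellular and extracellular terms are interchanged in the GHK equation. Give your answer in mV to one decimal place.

Vm = 26.8 · ln[(Σ P·[cation]ₒ + Σ P·[anion]ᵢ) / (Σ P·[cation]ᵢ + Σ P·[anion]ₒ)]
Numerator = 1×6.40 + 0.011×107 + 0.56×7.96 = 12.03
Denominator = 1×128 + 0.011×8.10 + 0.56×116 = 193
Vm = 26.8 · ln(0.06234) = 26.8 × (-2.7752) = -74.37 mV

-74.4 mV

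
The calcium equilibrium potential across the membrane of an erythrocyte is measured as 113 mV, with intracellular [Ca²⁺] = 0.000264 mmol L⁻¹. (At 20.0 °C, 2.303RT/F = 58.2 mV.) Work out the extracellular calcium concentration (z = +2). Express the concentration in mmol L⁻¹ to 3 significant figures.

2.02 mmol L⁻¹

Nernst: E = (58.2/2) · log₁₀([out]/[in]), so log₁₀([out]/[in]) = 113.0 × 2 / 58.2 = 3.8832.
[out]/[in] = 10^(3.8832) = 7641.
[out] = 7641 × 0.000264 = 2.017 mmol L⁻¹.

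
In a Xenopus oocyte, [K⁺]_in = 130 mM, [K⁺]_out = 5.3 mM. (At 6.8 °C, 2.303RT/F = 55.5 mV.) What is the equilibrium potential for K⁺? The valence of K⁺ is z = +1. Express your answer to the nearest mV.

E = (55.5/z) · log₁₀([K⁺]_out/[K⁺]_in) with z = +1.
= (55.5/1) · log₁₀(5.3/130) = 55.50 · log₁₀(0.04077)
= 55.50 · (-1.3897) = -77.13 mV

-77 mV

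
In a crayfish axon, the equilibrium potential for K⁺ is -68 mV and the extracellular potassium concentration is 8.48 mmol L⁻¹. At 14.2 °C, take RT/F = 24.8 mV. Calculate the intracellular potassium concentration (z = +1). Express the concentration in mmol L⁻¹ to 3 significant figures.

132 mmol L⁻¹

Nernst: E = (24.8/1) · ln([out]/[in]), so ln([out]/[in]) = -68.0 × 1 / 24.8 = -2.7419.
[out]/[in] = e^(-2.7419) = 0.06445.
[in] = 8.48 / 0.06445 = 131.6 mmol L⁻¹.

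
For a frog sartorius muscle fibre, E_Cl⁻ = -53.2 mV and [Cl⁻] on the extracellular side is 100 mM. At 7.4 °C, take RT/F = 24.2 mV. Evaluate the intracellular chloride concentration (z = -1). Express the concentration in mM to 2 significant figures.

11 mM

Nernst: E = (24.2/-1) · ln([out]/[in]), so ln([out]/[in]) = -53.2 × -1 / 24.2 = 2.1983.
[out]/[in] = e^(2.1983) = 9.01.
[in] = 100 / 9.01 = 11.1 mM.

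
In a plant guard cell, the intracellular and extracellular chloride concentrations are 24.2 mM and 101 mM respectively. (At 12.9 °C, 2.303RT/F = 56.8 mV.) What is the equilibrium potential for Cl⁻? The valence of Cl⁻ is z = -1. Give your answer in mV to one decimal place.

-35.2 mV

E = (56.8/z) · log₁₀([Cl⁻]_out/[Cl⁻]_in) with z = -1.
For an anion, dividing by z = -1 reverses the sign.
= (56.8/-1) · log₁₀(101/24.2) = -56.80 · log₁₀(4.174)
= -56.80 · (0.6205) = -35.24 mV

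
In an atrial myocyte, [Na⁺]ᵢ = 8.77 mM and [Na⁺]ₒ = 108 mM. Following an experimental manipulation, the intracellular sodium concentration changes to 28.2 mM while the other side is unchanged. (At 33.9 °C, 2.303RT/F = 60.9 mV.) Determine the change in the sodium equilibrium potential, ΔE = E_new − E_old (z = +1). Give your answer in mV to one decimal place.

E_old = (60.9/1)·log₁₀(108/8.77) = 66.41 mV
E_new = (60.9/1)·log₁₀(108/28.2) = 35.52 mV
ΔE = 35.52 − (66.41) = -30.89 mV

-30.9 mV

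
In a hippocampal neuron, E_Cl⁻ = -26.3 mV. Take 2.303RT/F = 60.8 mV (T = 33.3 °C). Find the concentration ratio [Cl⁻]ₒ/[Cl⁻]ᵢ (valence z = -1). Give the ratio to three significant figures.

2.71

log₁₀([out]/[in]) = E·z/(60.8) = -26.3 × -1 / 60.8 = 0.4326
[out]/[in] = 10^(0.4326) = 2.707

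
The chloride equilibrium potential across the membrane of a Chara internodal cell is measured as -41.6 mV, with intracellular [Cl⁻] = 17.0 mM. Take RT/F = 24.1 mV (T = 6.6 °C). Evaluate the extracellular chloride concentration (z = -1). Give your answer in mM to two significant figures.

96 mM

Nernst: E = (24.1/-1) · ln([out]/[in]), so ln([out]/[in]) = -41.6 × -1 / 24.1 = 1.7261.
[out]/[in] = e^(1.7261) = 5.619.
[out] = 5.619 × 17.0 = 95.52 mM.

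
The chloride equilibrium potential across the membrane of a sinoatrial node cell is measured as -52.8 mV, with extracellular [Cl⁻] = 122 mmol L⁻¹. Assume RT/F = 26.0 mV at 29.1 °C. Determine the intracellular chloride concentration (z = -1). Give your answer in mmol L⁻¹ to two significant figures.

Nernst: E = (26.0/-1) · ln([out]/[in]), so ln([out]/[in]) = -52.8 × -1 / 26.0 = 2.0308.
[out]/[in] = e^(2.0308) = 7.62.
[in] = 122 / 7.62 = 16.01 mmol L⁻¹.

16 mmol L⁻¹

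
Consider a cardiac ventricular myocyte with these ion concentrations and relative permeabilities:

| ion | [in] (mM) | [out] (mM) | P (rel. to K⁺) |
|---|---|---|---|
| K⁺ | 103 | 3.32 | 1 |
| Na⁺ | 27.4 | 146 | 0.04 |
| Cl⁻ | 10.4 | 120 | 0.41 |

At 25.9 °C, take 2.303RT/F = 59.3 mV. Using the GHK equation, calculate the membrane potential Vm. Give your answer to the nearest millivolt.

-63 mV

Vm = 59.3 · log₁₀[(Σ P·[cation]ₒ + Σ P·[anion]ᵢ) / (Σ P·[cation]ᵢ + Σ P·[anion]ₒ)]
Numerator = 1×3.32 + 0.04×146 + 0.41×10.4 = 13.42
Denominator = 1×103 + 0.04×27.4 + 0.41×120 = 153.3
Vm = 59.3 · log₁₀(0.087569) = 59.3 × (-1.0576) = -62.72 mV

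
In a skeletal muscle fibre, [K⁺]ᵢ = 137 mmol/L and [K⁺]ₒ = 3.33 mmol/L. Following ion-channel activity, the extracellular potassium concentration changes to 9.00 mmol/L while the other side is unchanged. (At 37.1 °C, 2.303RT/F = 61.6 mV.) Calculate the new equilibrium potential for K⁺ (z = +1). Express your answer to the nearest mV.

After the shift: [K⁺]_out = 9.00, [K⁺]_in = 137 mmol/L.
E_new = (61.6/1)·log₁₀(9.00/137) = 61.60 · (-1.1825) = -72.84 mV

-73 mV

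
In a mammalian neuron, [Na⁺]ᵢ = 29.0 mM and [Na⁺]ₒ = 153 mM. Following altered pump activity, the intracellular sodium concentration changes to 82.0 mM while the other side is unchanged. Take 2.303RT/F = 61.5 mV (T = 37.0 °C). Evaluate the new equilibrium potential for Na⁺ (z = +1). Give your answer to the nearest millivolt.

After the shift: [Na⁺]_out = 153, [Na⁺]_in = 82.0 mM.
E_new = (61.5/1)·log₁₀(153/82.0) = 61.50 · (0.2709) = 16.66 mV

17 mV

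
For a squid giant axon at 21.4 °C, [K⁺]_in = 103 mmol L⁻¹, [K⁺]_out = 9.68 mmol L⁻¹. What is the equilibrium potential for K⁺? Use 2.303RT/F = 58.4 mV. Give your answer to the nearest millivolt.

-60 mV

E = (58.4/z) · log₁₀([K⁺]_out/[K⁺]_in) with z = +1.
= (58.4/1) · log₁₀(9.68/103) = 58.40 · log₁₀(0.09398)
= 58.40 · (-1.0270) = -59.97 mV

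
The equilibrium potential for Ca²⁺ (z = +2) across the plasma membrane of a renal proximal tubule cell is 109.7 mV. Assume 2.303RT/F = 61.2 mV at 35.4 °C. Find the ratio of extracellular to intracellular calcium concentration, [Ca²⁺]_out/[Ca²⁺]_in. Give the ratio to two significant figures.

3800

log₁₀([out]/[in]) = E·z/(61.2) = 109.7 × 2 / 61.2 = 3.5850
[out]/[in] = 10^(3.5850) = 3846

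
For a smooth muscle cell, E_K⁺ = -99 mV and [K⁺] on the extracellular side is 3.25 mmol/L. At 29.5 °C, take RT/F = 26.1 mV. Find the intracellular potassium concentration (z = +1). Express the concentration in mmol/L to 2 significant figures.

140 mmol/L

Nernst: E = (26.1/1) · ln([out]/[in]), so ln([out]/[in]) = -99.0 × 1 / 26.1 = -3.7931.
[out]/[in] = e^(-3.7931) = 0.02253.
[in] = 3.25 / 0.02253 = 144.3 mmol/L.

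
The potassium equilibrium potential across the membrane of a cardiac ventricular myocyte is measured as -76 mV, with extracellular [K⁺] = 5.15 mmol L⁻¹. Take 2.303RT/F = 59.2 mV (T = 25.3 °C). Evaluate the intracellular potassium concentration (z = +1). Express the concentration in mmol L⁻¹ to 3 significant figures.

Nernst: E = (59.2/1) · log₁₀([out]/[in]), so log₁₀([out]/[in]) = -76.0 × 1 / 59.2 = -1.2838.
[out]/[in] = 10^(-1.2838) = 0.05203.
[in] = 5.15 / 0.05203 = 98.99 mmol L⁻¹.

99.0 mmol L⁻¹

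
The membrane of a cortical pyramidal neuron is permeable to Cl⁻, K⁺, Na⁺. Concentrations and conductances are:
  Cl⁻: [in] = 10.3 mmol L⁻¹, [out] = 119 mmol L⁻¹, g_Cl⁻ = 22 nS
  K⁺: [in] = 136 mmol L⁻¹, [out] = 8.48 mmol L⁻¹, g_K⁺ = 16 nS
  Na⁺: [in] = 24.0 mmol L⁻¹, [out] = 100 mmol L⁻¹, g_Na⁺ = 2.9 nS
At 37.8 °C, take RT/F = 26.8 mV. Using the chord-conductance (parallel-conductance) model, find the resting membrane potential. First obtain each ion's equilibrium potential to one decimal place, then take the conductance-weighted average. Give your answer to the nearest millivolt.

-62 mV

E_Cl⁻ = (26.8/-1)·ln(119/10.3) = -65.6 mV
E_K⁺ = (26.8/1)·ln(8.48/136) = -74.4 mV
E_Na⁺ = (26.8/1)·ln(100/24.0) = 38.2 mV
Vm = (Σ gᵢEᵢ)/(Σ gᵢ) = (22·-65.6 + 16·-74.4 + 2.9·38.2) / (22 + 16 + 2.9)
= -2522.82 / 40.9 = -61.68 mV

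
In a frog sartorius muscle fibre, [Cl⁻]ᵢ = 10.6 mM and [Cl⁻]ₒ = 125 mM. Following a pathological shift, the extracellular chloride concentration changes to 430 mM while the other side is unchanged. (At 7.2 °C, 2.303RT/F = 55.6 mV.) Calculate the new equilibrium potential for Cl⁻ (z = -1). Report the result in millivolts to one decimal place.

After the shift: [Cl⁻]_out = 430, [Cl⁻]_in = 10.6 mM.
E_new = (55.6/-1)·log₁₀(430/10.6) = -55.60 · (1.6082) = -89.41 mV

-89.4 mV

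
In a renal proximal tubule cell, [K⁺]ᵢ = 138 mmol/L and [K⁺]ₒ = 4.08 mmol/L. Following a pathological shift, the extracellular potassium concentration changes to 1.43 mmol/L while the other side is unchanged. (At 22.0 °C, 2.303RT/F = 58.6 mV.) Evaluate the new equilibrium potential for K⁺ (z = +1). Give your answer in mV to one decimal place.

-116.3 mV

After the shift: [K⁺]_out = 1.43, [K⁺]_in = 138 mmol/L.
E_new = (58.6/1)·log₁₀(1.43/138) = 58.60 · (-1.9845) = -116.29 mV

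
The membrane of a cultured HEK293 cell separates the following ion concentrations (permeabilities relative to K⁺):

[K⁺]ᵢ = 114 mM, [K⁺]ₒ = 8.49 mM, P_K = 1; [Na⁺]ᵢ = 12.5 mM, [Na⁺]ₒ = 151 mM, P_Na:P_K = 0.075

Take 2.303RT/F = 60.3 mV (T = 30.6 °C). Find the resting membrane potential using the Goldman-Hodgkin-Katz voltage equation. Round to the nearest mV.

-46 mV

Vm = 60.3 · log₁₀[(Σ P·[cation]ₒ + Σ P·[anion]ᵢ) / (Σ P·[cation]ᵢ + Σ P·[anion]ₒ)]
Numerator = 1×8.49 + 0.075×151 = 19.81
Denominator = 1×114 + 0.075×12.5 = 114.9
Vm = 60.3 · log₁₀(0.1724) = 60.3 × (-0.7635) = -46.04 mV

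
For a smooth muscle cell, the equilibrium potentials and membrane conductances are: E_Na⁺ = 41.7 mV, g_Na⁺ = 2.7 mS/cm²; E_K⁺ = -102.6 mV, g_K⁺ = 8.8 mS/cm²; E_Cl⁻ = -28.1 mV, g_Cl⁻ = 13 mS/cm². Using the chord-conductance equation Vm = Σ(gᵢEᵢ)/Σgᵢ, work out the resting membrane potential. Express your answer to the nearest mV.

Σ gᵢEᵢ = 2.7·(41.7) + 8.8·(-102.6) + 13·(-28.1) = -1155.59
Σ gᵢ = 2.7 + 8.8 + 13 = 24.5
Vm = -1155.59 / 24.5 = -47.17 mV

-47 mV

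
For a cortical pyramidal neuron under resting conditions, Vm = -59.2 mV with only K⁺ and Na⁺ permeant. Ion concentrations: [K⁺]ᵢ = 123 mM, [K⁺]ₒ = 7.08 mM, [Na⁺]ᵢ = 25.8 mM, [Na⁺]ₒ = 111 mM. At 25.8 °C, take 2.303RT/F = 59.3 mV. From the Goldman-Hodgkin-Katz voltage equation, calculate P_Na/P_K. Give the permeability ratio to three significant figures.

0.0486

Let α = P_Na/P_K. GHK: Vm = 59.3·log₁₀[(Kₒ + α·Naₒ)/(Kᵢ + α·Naᵢ)].
10^(Vm/59.3) = 10^(-59.2/59.3) = 0.10039
So 0.10039·(Kᵢ + α·Naᵢ) = Kₒ + α·Naₒ → α = (0.10039·123.0 − 7.08) / (111.0 − 0.10039·25.8)
α = (12.35 − 7.08) / (111.0 − 2.59) = 5.268/108.4 = 0.04859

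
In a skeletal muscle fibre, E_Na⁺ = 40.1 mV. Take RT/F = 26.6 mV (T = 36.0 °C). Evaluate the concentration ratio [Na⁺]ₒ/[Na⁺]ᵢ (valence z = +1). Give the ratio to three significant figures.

4.52

ln([out]/[in]) = E·z/(26.6) = 40.1 × 1 / 26.6 = 1.5075
[out]/[in] = e^(1.5075) = 4.516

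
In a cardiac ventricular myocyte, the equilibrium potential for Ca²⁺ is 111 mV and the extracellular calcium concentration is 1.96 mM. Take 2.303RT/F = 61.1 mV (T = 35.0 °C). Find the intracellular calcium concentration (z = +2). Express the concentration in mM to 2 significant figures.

0.00046 mM

Nernst: E = (61.1/2) · log₁₀([out]/[in]), so log₁₀([out]/[in]) = 111.0 × 2 / 61.1 = 3.6334.
[out]/[in] = 10^(3.6334) = 4299.
[in] = 1.96 / 4299 = 0.0004559 mM.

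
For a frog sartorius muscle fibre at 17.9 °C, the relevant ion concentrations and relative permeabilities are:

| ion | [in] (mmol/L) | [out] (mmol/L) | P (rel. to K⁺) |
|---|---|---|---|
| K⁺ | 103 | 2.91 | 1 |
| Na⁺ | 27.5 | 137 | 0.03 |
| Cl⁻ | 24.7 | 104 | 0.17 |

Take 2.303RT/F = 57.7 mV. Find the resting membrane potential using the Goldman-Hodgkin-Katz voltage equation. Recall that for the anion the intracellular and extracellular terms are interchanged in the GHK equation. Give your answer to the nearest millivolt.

-60 mV

Vm = 57.7 · log₁₀[(Σ P·[cation]ₒ + Σ P·[anion]ᵢ) / (Σ P·[cation]ᵢ + Σ P·[anion]ₒ)]
Numerator = 1×2.91 + 0.03×137 + 0.17×24.7 = 11.22
Denominator = 1×103 + 0.03×27.5 + 0.17×104 = 121.5
Vm = 57.7 · log₁₀(0.092334) = 57.7 × (-1.0346) = -59.70 mV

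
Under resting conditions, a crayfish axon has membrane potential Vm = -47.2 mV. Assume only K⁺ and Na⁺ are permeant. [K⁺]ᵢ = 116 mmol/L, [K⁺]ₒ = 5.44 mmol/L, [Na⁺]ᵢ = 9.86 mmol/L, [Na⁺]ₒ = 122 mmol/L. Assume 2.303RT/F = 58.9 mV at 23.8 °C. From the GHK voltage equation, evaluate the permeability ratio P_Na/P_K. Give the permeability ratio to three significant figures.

Let α = P_Na/P_K. GHK: Vm = 58.9·log₁₀[(Kₒ + α·Naₒ)/(Kᵢ + α·Naᵢ)].
10^(Vm/58.9) = 10^(-47.2/58.9) = 0.15799
So 0.15799·(Kᵢ + α·Naᵢ) = Kₒ + α·Naₒ → α = (0.15799·116.0 − 5.44) / (122.0 − 0.15799·9.86)
α = (18.33 − 5.44) / (122.0 − 1.558) = 12.89/120.4 = 0.107

0.107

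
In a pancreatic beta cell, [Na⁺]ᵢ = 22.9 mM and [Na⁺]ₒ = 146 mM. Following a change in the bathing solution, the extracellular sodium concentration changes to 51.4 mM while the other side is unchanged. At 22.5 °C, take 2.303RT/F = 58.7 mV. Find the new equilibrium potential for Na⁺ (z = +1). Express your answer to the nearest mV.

After the shift: [Na⁺]_out = 51.4, [Na⁺]_in = 22.9 mM.
E_new = (58.7/1)·log₁₀(51.4/22.9) = 58.70 · (0.3511) = 20.61 mV

21 mV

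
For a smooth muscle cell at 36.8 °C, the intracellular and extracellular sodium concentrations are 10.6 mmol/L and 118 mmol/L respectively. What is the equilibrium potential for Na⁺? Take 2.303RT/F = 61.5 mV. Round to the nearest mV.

64 mV

E = (61.5/z) · log₁₀([Na⁺]_out/[Na⁺]_in) with z = +1.
= (61.5/1) · log₁₀(118/10.6) = 61.50 · log₁₀(11.13)
= 61.50 · (1.0466) = 64.36 mV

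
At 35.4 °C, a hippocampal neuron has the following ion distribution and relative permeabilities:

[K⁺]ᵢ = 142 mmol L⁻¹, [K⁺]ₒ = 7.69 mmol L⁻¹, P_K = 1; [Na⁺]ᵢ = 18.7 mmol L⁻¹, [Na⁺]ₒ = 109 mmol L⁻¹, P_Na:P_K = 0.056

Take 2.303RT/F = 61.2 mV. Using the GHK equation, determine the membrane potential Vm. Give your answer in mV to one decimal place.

-62.2 mV

Vm = 61.2 · log₁₀[(Σ P·[cation]ₒ + Σ P·[anion]ᵢ) / (Σ P·[cation]ᵢ + Σ P·[anion]ₒ)]
Numerator = 1×7.69 + 0.056×109 = 13.79
Denominator = 1×142 + 0.056×18.7 = 143
Vm = 61.2 · log₁₀(0.09643) = 61.2 × (-1.0158) = -62.17 mV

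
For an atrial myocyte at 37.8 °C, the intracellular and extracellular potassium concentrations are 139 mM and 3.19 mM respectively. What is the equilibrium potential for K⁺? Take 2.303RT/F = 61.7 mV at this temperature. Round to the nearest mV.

-101 mV

E = (61.7/z) · log₁₀([K⁺]_out/[K⁺]_in) with z = +1.
= (61.7/1) · log₁₀(3.19/139) = 61.70 · log₁₀(0.02295)
= 61.70 · (-1.6392) = -101.14 mV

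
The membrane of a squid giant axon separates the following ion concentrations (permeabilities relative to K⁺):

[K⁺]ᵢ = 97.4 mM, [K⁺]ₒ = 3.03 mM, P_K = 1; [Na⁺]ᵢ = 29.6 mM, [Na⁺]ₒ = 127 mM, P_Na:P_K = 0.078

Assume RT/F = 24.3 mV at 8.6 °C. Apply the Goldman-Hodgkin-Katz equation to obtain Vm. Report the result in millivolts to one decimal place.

Vm = 24.3 · ln[(Σ P·[cation]ₒ + Σ P·[anion]ᵢ) / (Σ P·[cation]ᵢ + Σ P·[anion]ₒ)]
Numerator = 1×3.03 + 0.078×127 = 12.94
Denominator = 1×97.4 + 0.078×29.6 = 99.71
Vm = 24.3 · ln(0.12974) = 24.3 × (-2.0422) = -49.63 mV

-49.6 mV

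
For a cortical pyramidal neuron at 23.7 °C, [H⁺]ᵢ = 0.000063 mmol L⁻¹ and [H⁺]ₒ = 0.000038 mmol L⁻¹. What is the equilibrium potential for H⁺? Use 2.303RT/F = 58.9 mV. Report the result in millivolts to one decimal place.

E = (58.9/z) · log₁₀([H⁺]_out/[H⁺]_in) with z = +1.
= (58.9/1) · log₁₀(0.000038/0.000063) = 58.90 · log₁₀(0.6032)
= 58.90 · (-0.2196) = -12.93 mV

-12.9 mV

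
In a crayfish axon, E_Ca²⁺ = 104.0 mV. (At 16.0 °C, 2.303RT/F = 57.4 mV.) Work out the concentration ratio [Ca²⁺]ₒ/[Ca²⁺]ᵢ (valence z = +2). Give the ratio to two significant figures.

4200

log₁₀([out]/[in]) = E·z/(57.4) = 104.0 × 2 / 57.4 = 3.6237
[out]/[in] = 10^(3.6237) = 4204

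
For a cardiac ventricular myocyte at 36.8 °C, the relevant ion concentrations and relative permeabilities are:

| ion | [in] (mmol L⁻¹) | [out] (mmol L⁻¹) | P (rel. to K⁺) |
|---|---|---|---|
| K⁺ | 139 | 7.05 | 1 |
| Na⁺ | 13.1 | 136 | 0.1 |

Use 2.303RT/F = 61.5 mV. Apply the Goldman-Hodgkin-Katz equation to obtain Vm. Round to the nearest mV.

Vm = 61.5 · log₁₀[(Σ P·[cation]ₒ + Σ P·[anion]ᵢ) / (Σ P·[cation]ᵢ + Σ P·[anion]ₒ)]
Numerator = 1×7.05 + 0.1×136 = 20.65
Denominator = 1×139 + 0.1×13.1 = 140.3
Vm = 61.5 · log₁₀(0.14717) = 61.5 × (-0.8322) = -51.18 mV

-51 mV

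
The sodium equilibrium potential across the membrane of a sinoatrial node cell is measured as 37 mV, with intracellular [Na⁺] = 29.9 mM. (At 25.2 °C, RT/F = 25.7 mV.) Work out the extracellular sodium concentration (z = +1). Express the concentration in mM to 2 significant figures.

Nernst: E = (25.7/1) · ln([out]/[in]), so ln([out]/[in]) = 37.0 × 1 / 25.7 = 1.4397.
[out]/[in] = e^(1.4397) = 4.219.
[out] = 4.219 × 29.9 = 126.2 mM.

130 mM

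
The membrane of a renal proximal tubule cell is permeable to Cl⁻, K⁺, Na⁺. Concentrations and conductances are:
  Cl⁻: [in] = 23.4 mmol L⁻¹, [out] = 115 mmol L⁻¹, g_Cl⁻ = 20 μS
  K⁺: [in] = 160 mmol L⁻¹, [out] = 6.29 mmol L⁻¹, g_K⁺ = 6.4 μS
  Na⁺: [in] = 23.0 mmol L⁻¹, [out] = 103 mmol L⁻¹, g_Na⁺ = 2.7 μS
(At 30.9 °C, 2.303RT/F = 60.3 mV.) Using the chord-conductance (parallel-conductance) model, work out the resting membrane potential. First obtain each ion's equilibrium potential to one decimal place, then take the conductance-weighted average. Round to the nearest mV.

-44 mV

E_Cl⁻ = (60.3/-1)·log₁₀(115/23.4) = -41.7 mV
E_K⁺ = (60.3/1)·log₁₀(6.29/160) = -84.7 mV
E_Na⁺ = (60.3/1)·log₁₀(103/23.0) = 39.3 mV
Vm = (Σ gᵢEᵢ)/(Σ gᵢ) = (20·-41.7 + 6.4·-84.7 + 2.7·39.3) / (20 + 6.4 + 2.7)
= -1269.97 / 29.1 = -43.64 mV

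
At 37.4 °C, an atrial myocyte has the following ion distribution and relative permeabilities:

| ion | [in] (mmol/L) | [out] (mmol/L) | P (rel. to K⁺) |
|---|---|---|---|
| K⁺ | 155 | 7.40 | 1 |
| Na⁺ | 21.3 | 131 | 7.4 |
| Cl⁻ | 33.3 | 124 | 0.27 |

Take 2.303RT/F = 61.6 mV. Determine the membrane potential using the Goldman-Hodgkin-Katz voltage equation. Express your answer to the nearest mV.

Vm = 61.6 · log₁₀[(Σ P·[cation]ₒ + Σ P·[anion]ᵢ) / (Σ P·[cation]ᵢ + Σ P·[anion]ₒ)]
Numerator = 1×7.40 + 7.4×131 + 0.27×33.3 = 985.8
Denominator = 1×155 + 7.4×21.3 + 0.27×124 = 346.1
Vm = 61.6 · log₁₀(2.8483) = 61.6 × (0.4546) = 28.00 mV

28 mV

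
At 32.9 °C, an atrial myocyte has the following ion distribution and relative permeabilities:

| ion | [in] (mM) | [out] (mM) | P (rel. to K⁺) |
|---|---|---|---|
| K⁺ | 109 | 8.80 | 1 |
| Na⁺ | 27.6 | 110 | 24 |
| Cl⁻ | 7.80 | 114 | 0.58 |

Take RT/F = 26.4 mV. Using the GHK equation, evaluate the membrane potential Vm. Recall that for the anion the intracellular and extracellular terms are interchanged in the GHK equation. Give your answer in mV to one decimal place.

Vm = 26.4 · ln[(Σ P·[cation]ₒ + Σ P·[anion]ᵢ) / (Σ P·[cation]ᵢ + Σ P·[anion]ₒ)]
Numerator = 1×8.80 + 24×110 + 0.58×7.80 = 2653
Denominator = 1×109 + 24×27.6 + 0.58×114 = 837.5
Vm = 26.4 · ln(3.1681) = 26.4 × (1.1531) = 30.44 mV

30.4 mV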